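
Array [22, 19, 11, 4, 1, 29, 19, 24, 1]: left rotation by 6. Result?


Left rotate by 6: [19, 24, 1, 22, 19, 11, 4, 1, 29]


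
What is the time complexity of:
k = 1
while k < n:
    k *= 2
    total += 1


Per nesting level: O(log n) = O(log n)
Complexity: O(log n)


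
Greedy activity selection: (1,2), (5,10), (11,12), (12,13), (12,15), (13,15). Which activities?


Greedy: pick earliest-ending, then skip overlaps.
Selected (5 activities): [(1, 2), (5, 10), (11, 12), (12, 13), (13, 15)]


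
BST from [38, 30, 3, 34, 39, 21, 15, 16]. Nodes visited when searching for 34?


BST root = 38
Search for 34: compare at each node
Path: [38, 30, 34]


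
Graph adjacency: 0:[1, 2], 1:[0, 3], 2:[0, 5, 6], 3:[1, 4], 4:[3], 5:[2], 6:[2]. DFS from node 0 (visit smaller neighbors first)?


DFS stack-based: start with [0]
Visit order: [0, 1, 3, 4, 2, 5, 6]


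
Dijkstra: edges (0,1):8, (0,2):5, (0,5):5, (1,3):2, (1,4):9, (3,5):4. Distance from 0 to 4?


Dijkstra from 0:
Distances: {0: 0, 1: 8, 2: 5, 3: 9, 4: 17, 5: 5}
Shortest distance to 4 = 17, path = [0, 1, 4]


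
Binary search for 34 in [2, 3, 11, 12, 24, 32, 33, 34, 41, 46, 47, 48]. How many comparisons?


Search for 34:
[0,11] mid=5 arr[5]=32
[6,11] mid=8 arr[8]=41
[6,7] mid=6 arr[6]=33
[7,7] mid=7 arr[7]=34
Total: 4 comparisons


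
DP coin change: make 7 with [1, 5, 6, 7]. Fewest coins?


dp[0]=0; dp[i]=1+min(dp[i-c] for c in coins)
...dp[2]=2, dp[3]=3, dp[4]=4, dp[5]=1, dp[6]=1, dp[7]=1
Minimum coins for 7 = 1


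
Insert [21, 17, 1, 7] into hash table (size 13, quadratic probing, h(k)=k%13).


Insertions: 21->slot 8; 17->slot 4; 1->slot 1; 7->slot 7
Table: [None, 1, None, None, 17, None, None, 7, 21, None, None, None, None]


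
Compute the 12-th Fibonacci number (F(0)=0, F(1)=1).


F(n)=F(n-1)+F(n-2)
...F(10)=55, F(11)=89, F(12)=144


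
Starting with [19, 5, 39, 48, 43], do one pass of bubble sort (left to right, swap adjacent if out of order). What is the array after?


After one pass: [5, 19, 39, 43, 48]


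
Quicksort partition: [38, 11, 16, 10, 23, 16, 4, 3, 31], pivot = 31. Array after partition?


Elements <= 31 go left of pivot.
Result: [11, 16, 10, 23, 16, 4, 3, 31, 38], pivot at index 7


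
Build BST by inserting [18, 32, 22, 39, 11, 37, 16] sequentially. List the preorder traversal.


Root = 18; build tree by BST insertion.
Preorder traversal: [18, 11, 16, 32, 22, 39, 37]


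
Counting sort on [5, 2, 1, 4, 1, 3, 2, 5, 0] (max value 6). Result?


Count array: [1, 2, 2, 1, 1, 2, 0]
Reconstruct: [0, 1, 1, 2, 2, 3, 4, 5, 5]


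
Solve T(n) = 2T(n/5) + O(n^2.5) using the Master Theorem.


a=2, b=5, c=2.5. log_5(2)=0.431 < c=2.5. Case 3: O(n^c) = O(n^2.500)
Complexity: O(n^2.500)


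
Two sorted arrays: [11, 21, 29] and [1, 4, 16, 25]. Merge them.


Compare heads, take smaller each step.
Merged: [1, 4, 11, 16, 21, 25, 29]


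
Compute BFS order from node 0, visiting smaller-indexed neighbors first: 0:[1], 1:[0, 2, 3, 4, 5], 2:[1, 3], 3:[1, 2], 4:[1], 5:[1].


BFS queue: start with [0]
Visit order: [0, 1, 2, 3, 4, 5]


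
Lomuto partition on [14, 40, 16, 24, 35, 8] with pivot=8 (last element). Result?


Elements <= 8 go left of pivot.
Result: [8, 40, 16, 24, 35, 14], pivot at index 0


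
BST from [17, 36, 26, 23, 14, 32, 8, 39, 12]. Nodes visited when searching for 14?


BST root = 17
Search for 14: compare at each node
Path: [17, 14]


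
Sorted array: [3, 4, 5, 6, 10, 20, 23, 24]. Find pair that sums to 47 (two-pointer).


Two pointers: lo=0, hi=7
Found pair: (23, 24) summing to 47


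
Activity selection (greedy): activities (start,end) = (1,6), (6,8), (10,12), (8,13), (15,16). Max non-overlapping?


Greedy: pick earliest-ending, then skip overlaps.
Selected (4 activities): [(1, 6), (6, 8), (10, 12), (15, 16)]


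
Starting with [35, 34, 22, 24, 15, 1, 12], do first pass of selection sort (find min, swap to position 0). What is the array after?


After one pass: [1, 34, 22, 24, 15, 35, 12]


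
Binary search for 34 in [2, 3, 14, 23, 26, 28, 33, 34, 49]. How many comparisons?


Search for 34:
[0,8] mid=4 arr[4]=26
[5,8] mid=6 arr[6]=33
[7,8] mid=7 arr[7]=34
Total: 3 comparisons


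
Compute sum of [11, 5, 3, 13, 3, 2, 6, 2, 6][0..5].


Prefix sums: [0, 11, 16, 19, 32, 35, 37, 43, 45, 51]
Sum[0..5] = prefix[6] - prefix[0] = 37 - 0 = 37


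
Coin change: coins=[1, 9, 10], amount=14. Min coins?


dp[0]=0; dp[i]=1+min(dp[i-c] for c in coins)
...dp[9]=1, dp[10]=1, dp[11]=2, dp[12]=3, dp[13]=4, dp[14]=5
Minimum coins for 14 = 5


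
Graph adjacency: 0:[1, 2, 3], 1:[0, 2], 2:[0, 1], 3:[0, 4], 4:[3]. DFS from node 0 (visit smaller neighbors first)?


DFS stack-based: start with [0]
Visit order: [0, 1, 2, 3, 4]


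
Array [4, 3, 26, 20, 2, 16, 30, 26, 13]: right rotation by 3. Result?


Right rotate by 3: [30, 26, 13, 4, 3, 26, 20, 2, 16]


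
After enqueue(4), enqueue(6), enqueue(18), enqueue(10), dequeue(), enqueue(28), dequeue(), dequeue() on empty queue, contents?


enqueue(4) -> [4]
enqueue(6) -> [4, 6]
enqueue(18) -> [4, 6, 18]
enqueue(10) -> [4, 6, 18, 10]
dequeue() returns 4 -> [6, 18, 10]
enqueue(28) -> [6, 18, 10, 28]
dequeue() returns 6 -> [18, 10, 28]
dequeue() returns 18 -> [10, 28]
Final queue (front to back): [10, 28]


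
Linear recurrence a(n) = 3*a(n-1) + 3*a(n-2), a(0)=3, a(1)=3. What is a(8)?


Build bottom-up:
...a(6)=3483, a(7)=13203, a(8)=3*13203+3*3483=50058


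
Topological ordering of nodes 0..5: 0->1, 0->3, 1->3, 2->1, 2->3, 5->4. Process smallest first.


Kahn's algorithm, process smallest node first
Order: [0, 2, 1, 3, 5, 4]


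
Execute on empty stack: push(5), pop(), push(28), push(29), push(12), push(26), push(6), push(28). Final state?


push(5) -> [5]
pop() returns 5 -> []
push(28) -> [28]
push(29) -> [28, 29]
push(12) -> [28, 29, 12]
push(26) -> [28, 29, 12, 26]
push(6) -> [28, 29, 12, 26, 6]
push(28) -> [28, 29, 12, 26, 6, 28]
Final stack (bottom to top): [28, 29, 12, 26, 6, 28]


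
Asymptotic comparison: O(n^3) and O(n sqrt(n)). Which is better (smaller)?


n^1.5 grows slower than cubic
O(n sqrt(n)) is asymptotically smaller; O(n^3) grows faster


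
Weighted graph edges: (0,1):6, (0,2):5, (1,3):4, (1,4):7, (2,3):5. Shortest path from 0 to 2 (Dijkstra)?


Dijkstra from 0:
Distances: {0: 0, 1: 6, 2: 5, 3: 10, 4: 13}
Shortest distance to 2 = 5, path = [0, 2]


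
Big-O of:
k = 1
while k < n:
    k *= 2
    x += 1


Per nesting level: O(log n) = O(log n)
Complexity: O(log n)


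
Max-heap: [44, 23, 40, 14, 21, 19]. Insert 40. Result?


Append 40: [44, 23, 40, 14, 21, 19, 40]
Bubble up: no swaps needed
Result: [44, 23, 40, 14, 21, 19, 40]


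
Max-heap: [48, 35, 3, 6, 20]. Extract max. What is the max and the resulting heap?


Max = 48
Replace root with last, heapify down
Resulting heap: [35, 20, 3, 6]


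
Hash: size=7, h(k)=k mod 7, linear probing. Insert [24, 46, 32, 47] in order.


Insertions: 24->slot 3; 46->slot 4; 32->slot 5; 47->slot 6
Table: [None, None, None, 24, 46, 32, 47]


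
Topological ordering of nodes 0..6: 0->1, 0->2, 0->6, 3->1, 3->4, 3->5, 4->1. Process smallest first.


Kahn's algorithm, process smallest node first
Order: [0, 2, 3, 4, 1, 5, 6]


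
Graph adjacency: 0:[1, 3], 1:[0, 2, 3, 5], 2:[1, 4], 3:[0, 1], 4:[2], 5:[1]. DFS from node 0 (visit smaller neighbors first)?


DFS stack-based: start with [0]
Visit order: [0, 1, 2, 4, 3, 5]


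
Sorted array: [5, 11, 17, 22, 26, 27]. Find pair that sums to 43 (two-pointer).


Two pointers: lo=0, hi=5
Found pair: (17, 26) summing to 43


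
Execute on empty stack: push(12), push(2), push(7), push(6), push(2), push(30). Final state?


push(12) -> [12]
push(2) -> [12, 2]
push(7) -> [12, 2, 7]
push(6) -> [12, 2, 7, 6]
push(2) -> [12, 2, 7, 6, 2]
push(30) -> [12, 2, 7, 6, 2, 30]
Final stack (bottom to top): [12, 2, 7, 6, 2, 30]


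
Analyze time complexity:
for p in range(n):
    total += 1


Per nesting level: O(n) = O(n)
Complexity: O(n)


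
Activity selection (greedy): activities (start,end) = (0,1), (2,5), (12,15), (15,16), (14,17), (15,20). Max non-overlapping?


Greedy: pick earliest-ending, then skip overlaps.
Selected (4 activities): [(0, 1), (2, 5), (12, 15), (15, 16)]


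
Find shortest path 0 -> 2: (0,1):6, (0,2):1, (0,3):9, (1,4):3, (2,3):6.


Dijkstra from 0:
Distances: {0: 0, 1: 6, 2: 1, 3: 7, 4: 9}
Shortest distance to 2 = 1, path = [0, 2]


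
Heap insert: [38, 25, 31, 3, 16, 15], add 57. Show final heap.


Append 57: [38, 25, 31, 3, 16, 15, 57]
Bubble up: swap idx 6(57) with idx 2(31); swap idx 2(57) with idx 0(38)
Result: [57, 25, 38, 3, 16, 15, 31]


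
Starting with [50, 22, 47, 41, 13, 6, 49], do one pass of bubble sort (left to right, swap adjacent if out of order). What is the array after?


After one pass: [22, 47, 41, 13, 6, 49, 50]


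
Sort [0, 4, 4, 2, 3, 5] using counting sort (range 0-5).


Count array: [1, 0, 1, 1, 2, 1]
Reconstruct: [0, 2, 3, 4, 4, 5]


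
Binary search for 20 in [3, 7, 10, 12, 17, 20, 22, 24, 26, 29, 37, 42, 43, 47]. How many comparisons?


Search for 20:
[0,13] mid=6 arr[6]=22
[0,5] mid=2 arr[2]=10
[3,5] mid=4 arr[4]=17
[5,5] mid=5 arr[5]=20
Total: 4 comparisons


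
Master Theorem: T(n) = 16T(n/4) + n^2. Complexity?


a=16, b=4, c=2. log_4(16)=2 = c=2. Case 2: O(n^c log n) = O(n^2 log n)
Complexity: O(n^2 log n)


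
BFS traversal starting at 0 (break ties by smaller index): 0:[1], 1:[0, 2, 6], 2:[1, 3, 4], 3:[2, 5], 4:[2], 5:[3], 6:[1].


BFS queue: start with [0]
Visit order: [0, 1, 2, 6, 3, 4, 5]


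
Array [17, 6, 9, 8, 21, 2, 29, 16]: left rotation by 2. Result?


Left rotate by 2: [9, 8, 21, 2, 29, 16, 17, 6]


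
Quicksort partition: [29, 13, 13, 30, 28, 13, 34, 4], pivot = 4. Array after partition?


Elements <= 4 go left of pivot.
Result: [4, 13, 13, 30, 28, 13, 34, 29], pivot at index 0


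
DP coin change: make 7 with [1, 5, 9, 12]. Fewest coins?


dp[0]=0; dp[i]=1+min(dp[i-c] for c in coins)
...dp[2]=2, dp[3]=3, dp[4]=4, dp[5]=1, dp[6]=2, dp[7]=3
Minimum coins for 7 = 3


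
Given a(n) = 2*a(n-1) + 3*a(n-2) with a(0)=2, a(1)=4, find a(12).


Build bottom-up:
...a(10)=88574, a(11)=265720, a(12)=2*265720+3*88574=797162


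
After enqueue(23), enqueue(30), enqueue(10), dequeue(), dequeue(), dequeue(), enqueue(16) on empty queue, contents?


enqueue(23) -> [23]
enqueue(30) -> [23, 30]
enqueue(10) -> [23, 30, 10]
dequeue() returns 23 -> [30, 10]
dequeue() returns 30 -> [10]
dequeue() returns 10 -> []
enqueue(16) -> [16]
Final queue (front to back): [16]


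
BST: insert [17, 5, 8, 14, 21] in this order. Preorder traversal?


Root = 17; build tree by BST insertion.
Preorder traversal: [17, 5, 8, 14, 21]


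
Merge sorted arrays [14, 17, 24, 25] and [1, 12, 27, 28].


Compare heads, take smaller each step.
Merged: [1, 12, 14, 17, 24, 25, 27, 28]


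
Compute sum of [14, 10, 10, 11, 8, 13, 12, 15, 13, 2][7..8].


Prefix sums: [0, 14, 24, 34, 45, 53, 66, 78, 93, 106, 108]
Sum[7..8] = prefix[9] - prefix[7] = 106 - 78 = 28


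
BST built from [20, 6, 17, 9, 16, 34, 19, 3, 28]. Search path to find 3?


BST root = 20
Search for 3: compare at each node
Path: [20, 6, 3]


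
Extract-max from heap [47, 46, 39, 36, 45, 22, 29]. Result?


Max = 47
Replace root with last, heapify down
Resulting heap: [46, 45, 39, 36, 29, 22]


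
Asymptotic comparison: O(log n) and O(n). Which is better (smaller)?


logarithmic grows slower than linear
O(log n) is asymptotically smaller; O(n) grows faster


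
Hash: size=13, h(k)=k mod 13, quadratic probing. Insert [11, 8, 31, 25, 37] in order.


Insertions: 11->slot 11; 8->slot 8; 31->slot 5; 25->slot 12; 37->slot 2
Table: [None, None, 37, None, None, 31, None, None, 8, None, None, 11, 25]


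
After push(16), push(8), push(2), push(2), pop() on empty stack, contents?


push(16) -> [16]
push(8) -> [16, 8]
push(2) -> [16, 8, 2]
push(2) -> [16, 8, 2, 2]
pop() returns 2 -> [16, 8, 2]
Final stack (bottom to top): [16, 8, 2]


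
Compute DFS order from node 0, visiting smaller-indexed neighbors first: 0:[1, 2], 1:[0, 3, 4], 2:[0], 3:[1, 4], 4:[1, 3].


DFS stack-based: start with [0]
Visit order: [0, 1, 3, 4, 2]


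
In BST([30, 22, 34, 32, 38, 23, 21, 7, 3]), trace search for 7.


BST root = 30
Search for 7: compare at each node
Path: [30, 22, 21, 7]


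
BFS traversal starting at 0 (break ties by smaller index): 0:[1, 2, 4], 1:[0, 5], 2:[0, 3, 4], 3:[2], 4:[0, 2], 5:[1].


BFS queue: start with [0]
Visit order: [0, 1, 2, 4, 5, 3]


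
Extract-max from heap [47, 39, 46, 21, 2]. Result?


Max = 47
Replace root with last, heapify down
Resulting heap: [46, 39, 2, 21]


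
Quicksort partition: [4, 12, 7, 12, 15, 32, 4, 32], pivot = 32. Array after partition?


Elements <= 32 go left of pivot.
Result: [4, 12, 7, 12, 15, 32, 4, 32], pivot at index 7


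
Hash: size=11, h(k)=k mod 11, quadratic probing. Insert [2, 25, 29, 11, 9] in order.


Insertions: 2->slot 2; 25->slot 3; 29->slot 7; 11->slot 0; 9->slot 9
Table: [11, None, 2, 25, None, None, None, 29, None, 9, None]


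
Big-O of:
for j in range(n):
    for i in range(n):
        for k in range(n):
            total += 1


Per nesting level: O(n) * O(n) * O(n) = O(n^3)
Complexity: O(n^3)


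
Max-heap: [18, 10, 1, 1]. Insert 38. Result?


Append 38: [18, 10, 1, 1, 38]
Bubble up: swap idx 4(38) with idx 1(10); swap idx 1(38) with idx 0(18)
Result: [38, 18, 1, 1, 10]


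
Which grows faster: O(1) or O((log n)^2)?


constant grows slower than polylogarithmic
O(1) is asymptotically smaller; O((log n)^2) grows faster


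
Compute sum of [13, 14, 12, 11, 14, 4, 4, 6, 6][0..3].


Prefix sums: [0, 13, 27, 39, 50, 64, 68, 72, 78, 84]
Sum[0..3] = prefix[4] - prefix[0] = 50 - 0 = 50


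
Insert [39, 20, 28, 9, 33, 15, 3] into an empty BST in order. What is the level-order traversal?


Root = 39; build tree by BST insertion.
Level-Order traversal: [39, 20, 9, 28, 3, 15, 33]


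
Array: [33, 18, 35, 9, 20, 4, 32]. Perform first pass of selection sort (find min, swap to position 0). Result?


After one pass: [4, 18, 35, 9, 20, 33, 32]


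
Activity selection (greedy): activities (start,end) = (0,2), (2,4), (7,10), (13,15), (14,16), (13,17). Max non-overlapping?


Greedy: pick earliest-ending, then skip overlaps.
Selected (4 activities): [(0, 2), (2, 4), (7, 10), (13, 15)]


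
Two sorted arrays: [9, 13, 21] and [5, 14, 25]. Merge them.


Compare heads, take smaller each step.
Merged: [5, 9, 13, 14, 21, 25]


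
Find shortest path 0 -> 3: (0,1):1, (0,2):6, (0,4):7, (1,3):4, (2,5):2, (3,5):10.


Dijkstra from 0:
Distances: {0: 0, 1: 1, 2: 6, 3: 5, 4: 7, 5: 8}
Shortest distance to 3 = 5, path = [0, 1, 3]


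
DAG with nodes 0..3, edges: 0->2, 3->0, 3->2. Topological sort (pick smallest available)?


Kahn's algorithm, process smallest node first
Order: [1, 3, 0, 2]


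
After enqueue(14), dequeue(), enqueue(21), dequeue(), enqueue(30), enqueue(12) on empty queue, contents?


enqueue(14) -> [14]
dequeue() returns 14 -> []
enqueue(21) -> [21]
dequeue() returns 21 -> []
enqueue(30) -> [30]
enqueue(12) -> [30, 12]
Final queue (front to back): [30, 12]


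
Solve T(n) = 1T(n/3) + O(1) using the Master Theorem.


a=1, b=3, c=0. log_3(1)=0 = c=0. Case 2: O(n^c log n) = O(log n)
Complexity: O(log n)


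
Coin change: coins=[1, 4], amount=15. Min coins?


dp[0]=0; dp[i]=1+min(dp[i-c] for c in coins)
...dp[10]=4, dp[11]=5, dp[12]=3, dp[13]=4, dp[14]=5, dp[15]=6
Minimum coins for 15 = 6


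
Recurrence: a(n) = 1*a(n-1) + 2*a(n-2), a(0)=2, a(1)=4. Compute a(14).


Build bottom-up:
...a(12)=8192, a(13)=16384, a(14)=1*16384+2*8192=32768


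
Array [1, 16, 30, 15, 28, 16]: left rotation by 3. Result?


Left rotate by 3: [15, 28, 16, 1, 16, 30]


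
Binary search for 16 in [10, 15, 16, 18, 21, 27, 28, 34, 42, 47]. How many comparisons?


Search for 16:
[0,9] mid=4 arr[4]=21
[0,3] mid=1 arr[1]=15
[2,3] mid=2 arr[2]=16
Total: 3 comparisons


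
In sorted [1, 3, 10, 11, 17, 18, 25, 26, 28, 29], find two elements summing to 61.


Two pointers: lo=0, hi=9
No pair sums to 61


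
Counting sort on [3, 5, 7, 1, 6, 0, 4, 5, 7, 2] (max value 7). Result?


Count array: [1, 1, 1, 1, 1, 2, 1, 2]
Reconstruct: [0, 1, 2, 3, 4, 5, 5, 6, 7, 7]


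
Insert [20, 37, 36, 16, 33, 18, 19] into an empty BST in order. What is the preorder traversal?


Root = 20; build tree by BST insertion.
Preorder traversal: [20, 16, 18, 19, 37, 36, 33]


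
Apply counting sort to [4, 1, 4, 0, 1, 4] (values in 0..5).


Count array: [1, 2, 0, 0, 3, 0]
Reconstruct: [0, 1, 1, 4, 4, 4]


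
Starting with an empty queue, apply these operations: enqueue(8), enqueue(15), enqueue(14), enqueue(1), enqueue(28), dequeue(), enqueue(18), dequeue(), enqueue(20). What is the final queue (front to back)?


enqueue(8) -> [8]
enqueue(15) -> [8, 15]
enqueue(14) -> [8, 15, 14]
enqueue(1) -> [8, 15, 14, 1]
enqueue(28) -> [8, 15, 14, 1, 28]
dequeue() returns 8 -> [15, 14, 1, 28]
enqueue(18) -> [15, 14, 1, 28, 18]
dequeue() returns 15 -> [14, 1, 28, 18]
enqueue(20) -> [14, 1, 28, 18, 20]
Final queue (front to back): [14, 1, 28, 18, 20]


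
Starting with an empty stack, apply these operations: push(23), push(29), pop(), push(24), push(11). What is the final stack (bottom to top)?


push(23) -> [23]
push(29) -> [23, 29]
pop() returns 29 -> [23]
push(24) -> [23, 24]
push(11) -> [23, 24, 11]
Final stack (bottom to top): [23, 24, 11]


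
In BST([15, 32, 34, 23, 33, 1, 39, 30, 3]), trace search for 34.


BST root = 15
Search for 34: compare at each node
Path: [15, 32, 34]


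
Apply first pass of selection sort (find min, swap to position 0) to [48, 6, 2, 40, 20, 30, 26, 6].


After one pass: [2, 6, 48, 40, 20, 30, 26, 6]


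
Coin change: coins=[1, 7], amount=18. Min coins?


dp[0]=0; dp[i]=1+min(dp[i-c] for c in coins)
...dp[13]=7, dp[14]=2, dp[15]=3, dp[16]=4, dp[17]=5, dp[18]=6
Minimum coins for 18 = 6


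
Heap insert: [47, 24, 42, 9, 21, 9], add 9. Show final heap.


Append 9: [47, 24, 42, 9, 21, 9, 9]
Bubble up: no swaps needed
Result: [47, 24, 42, 9, 21, 9, 9]


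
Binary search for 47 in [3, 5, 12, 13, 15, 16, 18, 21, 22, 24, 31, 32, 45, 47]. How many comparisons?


Search for 47:
[0,13] mid=6 arr[6]=18
[7,13] mid=10 arr[10]=31
[11,13] mid=12 arr[12]=45
[13,13] mid=13 arr[13]=47
Total: 4 comparisons


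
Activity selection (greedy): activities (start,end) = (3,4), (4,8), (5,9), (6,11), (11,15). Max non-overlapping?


Greedy: pick earliest-ending, then skip overlaps.
Selected (3 activities): [(3, 4), (4, 8), (11, 15)]


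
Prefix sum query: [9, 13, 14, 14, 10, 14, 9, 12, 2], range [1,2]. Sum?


Prefix sums: [0, 9, 22, 36, 50, 60, 74, 83, 95, 97]
Sum[1..2] = prefix[3] - prefix[1] = 36 - 9 = 27


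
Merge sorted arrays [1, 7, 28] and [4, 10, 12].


Compare heads, take smaller each step.
Merged: [1, 4, 7, 10, 12, 28]


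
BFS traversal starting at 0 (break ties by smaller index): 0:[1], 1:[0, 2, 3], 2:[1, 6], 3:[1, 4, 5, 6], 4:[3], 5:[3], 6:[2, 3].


BFS queue: start with [0]
Visit order: [0, 1, 2, 3, 6, 4, 5]


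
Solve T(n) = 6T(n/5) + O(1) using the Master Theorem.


a=6, b=5, c=0. log_5(6)=1.113 > c=0. Case 1: O(n^log_b(a)) = O(n^1.113)
Complexity: O(n^1.113)


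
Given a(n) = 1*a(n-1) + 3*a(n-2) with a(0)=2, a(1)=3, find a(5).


Build bottom-up:
...a(3)=18, a(4)=45, a(5)=1*45+3*18=99


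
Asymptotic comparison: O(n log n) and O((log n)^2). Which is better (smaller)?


polylogarithmic grows slower than linearithmic
O((log n)^2) is asymptotically smaller; O(n log n) grows faster


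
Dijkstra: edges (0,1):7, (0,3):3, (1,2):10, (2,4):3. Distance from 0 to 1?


Dijkstra from 0:
Distances: {0: 0, 1: 7, 2: 17, 3: 3, 4: 20}
Shortest distance to 1 = 7, path = [0, 1]


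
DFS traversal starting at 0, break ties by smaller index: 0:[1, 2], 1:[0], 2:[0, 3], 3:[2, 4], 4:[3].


DFS stack-based: start with [0]
Visit order: [0, 1, 2, 3, 4]


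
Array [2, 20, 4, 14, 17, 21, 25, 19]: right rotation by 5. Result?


Right rotate by 5: [14, 17, 21, 25, 19, 2, 20, 4]


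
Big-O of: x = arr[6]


Analysis: constant-time operation, no loop
Complexity: O(1)


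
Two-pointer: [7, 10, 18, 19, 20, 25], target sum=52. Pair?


Two pointers: lo=0, hi=5
No pair sums to 52


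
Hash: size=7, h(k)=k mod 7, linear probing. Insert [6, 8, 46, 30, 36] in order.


Insertions: 6->slot 6; 8->slot 1; 46->slot 4; 30->slot 2; 36->slot 3
Table: [None, 8, 30, 36, 46, None, 6]


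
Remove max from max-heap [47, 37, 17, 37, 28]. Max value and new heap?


Max = 47
Replace root with last, heapify down
Resulting heap: [37, 37, 17, 28]


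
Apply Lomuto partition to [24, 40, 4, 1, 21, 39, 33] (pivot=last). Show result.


Elements <= 33 go left of pivot.
Result: [24, 4, 1, 21, 33, 39, 40], pivot at index 4


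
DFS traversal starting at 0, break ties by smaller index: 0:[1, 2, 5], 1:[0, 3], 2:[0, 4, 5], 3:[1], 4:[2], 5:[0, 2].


DFS stack-based: start with [0]
Visit order: [0, 1, 3, 2, 4, 5]


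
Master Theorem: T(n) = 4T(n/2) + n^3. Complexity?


a=4, b=2, c=3. log_2(4)=2 < c=3. Case 3: O(n^c) = O(n^3)
Complexity: O(n^3)


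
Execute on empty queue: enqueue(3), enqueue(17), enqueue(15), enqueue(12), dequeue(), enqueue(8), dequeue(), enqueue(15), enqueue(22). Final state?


enqueue(3) -> [3]
enqueue(17) -> [3, 17]
enqueue(15) -> [3, 17, 15]
enqueue(12) -> [3, 17, 15, 12]
dequeue() returns 3 -> [17, 15, 12]
enqueue(8) -> [17, 15, 12, 8]
dequeue() returns 17 -> [15, 12, 8]
enqueue(15) -> [15, 12, 8, 15]
enqueue(22) -> [15, 12, 8, 15, 22]
Final queue (front to back): [15, 12, 8, 15, 22]


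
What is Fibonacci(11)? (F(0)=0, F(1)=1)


F(n)=F(n-1)+F(n-2)
...F(9)=34, F(10)=55, F(11)=89


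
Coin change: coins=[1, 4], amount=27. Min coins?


dp[0]=0; dp[i]=1+min(dp[i-c] for c in coins)
...dp[22]=7, dp[23]=8, dp[24]=6, dp[25]=7, dp[26]=8, dp[27]=9
Minimum coins for 27 = 9


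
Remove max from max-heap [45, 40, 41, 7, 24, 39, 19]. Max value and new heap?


Max = 45
Replace root with last, heapify down
Resulting heap: [41, 40, 39, 7, 24, 19]


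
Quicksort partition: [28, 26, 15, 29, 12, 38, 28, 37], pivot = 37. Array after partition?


Elements <= 37 go left of pivot.
Result: [28, 26, 15, 29, 12, 28, 37, 38], pivot at index 6


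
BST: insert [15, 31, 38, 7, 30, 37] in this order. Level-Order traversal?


Root = 15; build tree by BST insertion.
Level-Order traversal: [15, 7, 31, 30, 38, 37]


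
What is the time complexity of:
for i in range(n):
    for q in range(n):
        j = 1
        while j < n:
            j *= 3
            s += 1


Per nesting level: O(n) * O(n) * O(log n) = O(n^2 log n)
Complexity: O(n^2 log n)


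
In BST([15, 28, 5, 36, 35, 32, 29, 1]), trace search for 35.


BST root = 15
Search for 35: compare at each node
Path: [15, 28, 36, 35]


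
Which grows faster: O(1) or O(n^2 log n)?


constant grows slower than n^2 log n
O(1) is asymptotically smaller; O(n^2 log n) grows faster


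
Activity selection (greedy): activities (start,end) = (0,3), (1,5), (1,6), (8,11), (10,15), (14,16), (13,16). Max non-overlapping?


Greedy: pick earliest-ending, then skip overlaps.
Selected (3 activities): [(0, 3), (8, 11), (14, 16)]


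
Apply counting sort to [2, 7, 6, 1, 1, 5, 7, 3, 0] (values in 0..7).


Count array: [1, 2, 1, 1, 0, 1, 1, 2]
Reconstruct: [0, 1, 1, 2, 3, 5, 6, 7, 7]


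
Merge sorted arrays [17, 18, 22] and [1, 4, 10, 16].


Compare heads, take smaller each step.
Merged: [1, 4, 10, 16, 17, 18, 22]


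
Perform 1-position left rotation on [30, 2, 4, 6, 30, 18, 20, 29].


Left rotate by 1: [2, 4, 6, 30, 18, 20, 29, 30]


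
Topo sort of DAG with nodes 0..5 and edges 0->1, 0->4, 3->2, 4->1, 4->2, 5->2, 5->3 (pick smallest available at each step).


Kahn's algorithm, process smallest node first
Order: [0, 4, 1, 5, 3, 2]


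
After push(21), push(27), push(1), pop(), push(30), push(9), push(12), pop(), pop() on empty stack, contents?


push(21) -> [21]
push(27) -> [21, 27]
push(1) -> [21, 27, 1]
pop() returns 1 -> [21, 27]
push(30) -> [21, 27, 30]
push(9) -> [21, 27, 30, 9]
push(12) -> [21, 27, 30, 9, 12]
pop() returns 12 -> [21, 27, 30, 9]
pop() returns 9 -> [21, 27, 30]
Final stack (bottom to top): [21, 27, 30]


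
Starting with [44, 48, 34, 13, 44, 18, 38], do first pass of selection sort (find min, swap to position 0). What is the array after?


After one pass: [13, 48, 34, 44, 44, 18, 38]


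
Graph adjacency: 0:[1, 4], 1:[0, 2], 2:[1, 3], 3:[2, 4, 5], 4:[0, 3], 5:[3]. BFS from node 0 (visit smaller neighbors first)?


BFS queue: start with [0]
Visit order: [0, 1, 4, 2, 3, 5]


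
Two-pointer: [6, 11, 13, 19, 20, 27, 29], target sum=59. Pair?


Two pointers: lo=0, hi=6
No pair sums to 59


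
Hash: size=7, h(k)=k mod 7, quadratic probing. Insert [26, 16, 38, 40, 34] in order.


Insertions: 26->slot 5; 16->slot 2; 38->slot 3; 40->slot 6; 34->slot 0
Table: [34, None, 16, 38, None, 26, 40]


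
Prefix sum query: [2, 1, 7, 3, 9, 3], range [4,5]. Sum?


Prefix sums: [0, 2, 3, 10, 13, 22, 25]
Sum[4..5] = prefix[6] - prefix[4] = 25 - 13 = 12


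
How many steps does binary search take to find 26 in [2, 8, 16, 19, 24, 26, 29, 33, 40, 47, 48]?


Search for 26:
[0,10] mid=5 arr[5]=26
Total: 1 comparisons


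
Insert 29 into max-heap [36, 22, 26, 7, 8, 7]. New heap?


Append 29: [36, 22, 26, 7, 8, 7, 29]
Bubble up: swap idx 6(29) with idx 2(26)
Result: [36, 22, 29, 7, 8, 7, 26]


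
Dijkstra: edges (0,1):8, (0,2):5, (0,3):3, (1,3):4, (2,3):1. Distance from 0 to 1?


Dijkstra from 0:
Distances: {0: 0, 1: 7, 2: 4, 3: 3}
Shortest distance to 1 = 7, path = [0, 3, 1]


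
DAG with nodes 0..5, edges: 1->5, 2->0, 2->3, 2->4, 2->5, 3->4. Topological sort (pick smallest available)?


Kahn's algorithm, process smallest node first
Order: [1, 2, 0, 3, 4, 5]


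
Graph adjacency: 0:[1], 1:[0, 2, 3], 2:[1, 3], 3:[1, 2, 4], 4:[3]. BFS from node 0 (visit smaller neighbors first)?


BFS queue: start with [0]
Visit order: [0, 1, 2, 3, 4]


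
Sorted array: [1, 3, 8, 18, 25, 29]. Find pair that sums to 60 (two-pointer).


Two pointers: lo=0, hi=5
No pair sums to 60


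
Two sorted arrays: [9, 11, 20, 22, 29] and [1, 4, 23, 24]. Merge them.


Compare heads, take smaller each step.
Merged: [1, 4, 9, 11, 20, 22, 23, 24, 29]


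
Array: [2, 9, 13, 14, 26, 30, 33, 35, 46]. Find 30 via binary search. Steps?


Search for 30:
[0,8] mid=4 arr[4]=26
[5,8] mid=6 arr[6]=33
[5,5] mid=5 arr[5]=30
Total: 3 comparisons


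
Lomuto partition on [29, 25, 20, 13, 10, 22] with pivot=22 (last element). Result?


Elements <= 22 go left of pivot.
Result: [20, 13, 10, 22, 29, 25], pivot at index 3


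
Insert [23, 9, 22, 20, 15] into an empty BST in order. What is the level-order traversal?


Root = 23; build tree by BST insertion.
Level-Order traversal: [23, 9, 22, 20, 15]


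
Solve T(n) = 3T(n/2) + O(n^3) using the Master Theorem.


a=3, b=2, c=3. log_2(3)=1.585 < c=3. Case 3: O(n^c) = O(n^3)
Complexity: O(n^3)


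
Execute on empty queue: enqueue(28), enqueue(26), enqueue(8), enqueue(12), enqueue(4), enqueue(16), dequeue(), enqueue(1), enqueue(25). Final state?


enqueue(28) -> [28]
enqueue(26) -> [28, 26]
enqueue(8) -> [28, 26, 8]
enqueue(12) -> [28, 26, 8, 12]
enqueue(4) -> [28, 26, 8, 12, 4]
enqueue(16) -> [28, 26, 8, 12, 4, 16]
dequeue() returns 28 -> [26, 8, 12, 4, 16]
enqueue(1) -> [26, 8, 12, 4, 16, 1]
enqueue(25) -> [26, 8, 12, 4, 16, 1, 25]
Final queue (front to back): [26, 8, 12, 4, 16, 1, 25]


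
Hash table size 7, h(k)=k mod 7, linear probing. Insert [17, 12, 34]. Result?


Insertions: 17->slot 3; 12->slot 5; 34->slot 6
Table: [None, None, None, 17, None, 12, 34]


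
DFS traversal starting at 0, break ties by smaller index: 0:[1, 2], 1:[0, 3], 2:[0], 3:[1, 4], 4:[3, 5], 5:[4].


DFS stack-based: start with [0]
Visit order: [0, 1, 3, 4, 5, 2]


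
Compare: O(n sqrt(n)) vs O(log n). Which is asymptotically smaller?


logarithmic grows slower than n^1.5
O(log n) is asymptotically smaller; O(n sqrt(n)) grows faster


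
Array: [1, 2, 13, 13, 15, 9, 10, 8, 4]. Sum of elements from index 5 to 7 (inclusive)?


Prefix sums: [0, 1, 3, 16, 29, 44, 53, 63, 71, 75]
Sum[5..7] = prefix[8] - prefix[5] = 71 - 44 = 27


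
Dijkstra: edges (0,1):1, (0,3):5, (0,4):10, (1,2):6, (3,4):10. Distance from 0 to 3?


Dijkstra from 0:
Distances: {0: 0, 1: 1, 2: 7, 3: 5, 4: 10}
Shortest distance to 3 = 5, path = [0, 3]


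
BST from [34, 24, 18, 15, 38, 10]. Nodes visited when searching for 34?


BST root = 34
Search for 34: compare at each node
Path: [34]


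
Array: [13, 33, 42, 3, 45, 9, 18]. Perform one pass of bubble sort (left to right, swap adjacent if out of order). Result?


After one pass: [13, 33, 3, 42, 9, 18, 45]


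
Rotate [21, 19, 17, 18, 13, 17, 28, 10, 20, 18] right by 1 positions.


Right rotate by 1: [18, 21, 19, 17, 18, 13, 17, 28, 10, 20]


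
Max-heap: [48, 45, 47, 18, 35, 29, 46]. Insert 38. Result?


Append 38: [48, 45, 47, 18, 35, 29, 46, 38]
Bubble up: swap idx 7(38) with idx 3(18)
Result: [48, 45, 47, 38, 35, 29, 46, 18]


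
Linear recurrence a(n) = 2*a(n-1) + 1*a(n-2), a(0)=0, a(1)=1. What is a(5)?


Build bottom-up:
...a(3)=5, a(4)=12, a(5)=2*12+1*5=29


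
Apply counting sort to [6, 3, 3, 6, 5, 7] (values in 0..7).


Count array: [0, 0, 0, 2, 0, 1, 2, 1]
Reconstruct: [3, 3, 5, 6, 6, 7]


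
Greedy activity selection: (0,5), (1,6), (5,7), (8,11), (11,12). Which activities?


Greedy: pick earliest-ending, then skip overlaps.
Selected (4 activities): [(0, 5), (5, 7), (8, 11), (11, 12)]


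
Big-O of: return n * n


Analysis: constant-time operation, no loop
Complexity: O(1)


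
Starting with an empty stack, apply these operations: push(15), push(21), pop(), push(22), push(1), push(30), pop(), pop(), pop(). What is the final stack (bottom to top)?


push(15) -> [15]
push(21) -> [15, 21]
pop() returns 21 -> [15]
push(22) -> [15, 22]
push(1) -> [15, 22, 1]
push(30) -> [15, 22, 1, 30]
pop() returns 30 -> [15, 22, 1]
pop() returns 1 -> [15, 22]
pop() returns 22 -> [15]
Final stack (bottom to top): [15]


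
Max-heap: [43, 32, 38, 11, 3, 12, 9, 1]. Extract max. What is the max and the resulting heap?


Max = 43
Replace root with last, heapify down
Resulting heap: [38, 32, 12, 11, 3, 1, 9]


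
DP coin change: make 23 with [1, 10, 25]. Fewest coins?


dp[0]=0; dp[i]=1+min(dp[i-c] for c in coins)
...dp[18]=9, dp[19]=10, dp[20]=2, dp[21]=3, dp[22]=4, dp[23]=5
Minimum coins for 23 = 5


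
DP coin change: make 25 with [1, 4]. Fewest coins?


dp[0]=0; dp[i]=1+min(dp[i-c] for c in coins)
...dp[20]=5, dp[21]=6, dp[22]=7, dp[23]=8, dp[24]=6, dp[25]=7
Minimum coins for 25 = 7


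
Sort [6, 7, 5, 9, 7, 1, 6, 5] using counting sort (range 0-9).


Count array: [0, 1, 0, 0, 0, 2, 2, 2, 0, 1]
Reconstruct: [1, 5, 5, 6, 6, 7, 7, 9]


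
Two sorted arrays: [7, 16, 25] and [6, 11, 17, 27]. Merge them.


Compare heads, take smaller each step.
Merged: [6, 7, 11, 16, 17, 25, 27]


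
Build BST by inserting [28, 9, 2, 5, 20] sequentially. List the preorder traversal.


Root = 28; build tree by BST insertion.
Preorder traversal: [28, 9, 2, 5, 20]


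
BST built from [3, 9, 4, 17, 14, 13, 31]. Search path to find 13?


BST root = 3
Search for 13: compare at each node
Path: [3, 9, 17, 14, 13]


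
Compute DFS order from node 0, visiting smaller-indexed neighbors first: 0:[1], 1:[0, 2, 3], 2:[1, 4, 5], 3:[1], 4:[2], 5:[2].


DFS stack-based: start with [0]
Visit order: [0, 1, 2, 4, 5, 3]


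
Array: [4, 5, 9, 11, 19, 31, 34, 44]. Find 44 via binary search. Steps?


Search for 44:
[0,7] mid=3 arr[3]=11
[4,7] mid=5 arr[5]=31
[6,7] mid=6 arr[6]=34
[7,7] mid=7 arr[7]=44
Total: 4 comparisons


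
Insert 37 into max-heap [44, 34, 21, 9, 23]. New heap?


Append 37: [44, 34, 21, 9, 23, 37]
Bubble up: swap idx 5(37) with idx 2(21)
Result: [44, 34, 37, 9, 23, 21]


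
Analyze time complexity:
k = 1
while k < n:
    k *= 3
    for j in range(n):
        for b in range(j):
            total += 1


Per nesting level: O(log n) * O(n) * O(n) [triangular over j] = O(n^2 log n)
Complexity: O(n^2 log n)


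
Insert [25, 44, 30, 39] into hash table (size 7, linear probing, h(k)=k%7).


Insertions: 25->slot 4; 44->slot 2; 30->slot 3; 39->slot 5
Table: [None, None, 44, 30, 25, 39, None]


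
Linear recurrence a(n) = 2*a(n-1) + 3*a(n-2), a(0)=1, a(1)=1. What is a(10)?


Build bottom-up:
...a(8)=3281, a(9)=9841, a(10)=2*9841+3*3281=29525


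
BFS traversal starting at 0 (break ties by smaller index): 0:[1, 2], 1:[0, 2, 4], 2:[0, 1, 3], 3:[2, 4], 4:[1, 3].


BFS queue: start with [0]
Visit order: [0, 1, 2, 4, 3]


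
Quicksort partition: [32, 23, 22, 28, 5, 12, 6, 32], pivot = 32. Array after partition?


Elements <= 32 go left of pivot.
Result: [32, 23, 22, 28, 5, 12, 6, 32], pivot at index 7


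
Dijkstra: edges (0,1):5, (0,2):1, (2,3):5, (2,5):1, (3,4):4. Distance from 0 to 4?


Dijkstra from 0:
Distances: {0: 0, 1: 5, 2: 1, 3: 6, 4: 10, 5: 2}
Shortest distance to 4 = 10, path = [0, 2, 3, 4]


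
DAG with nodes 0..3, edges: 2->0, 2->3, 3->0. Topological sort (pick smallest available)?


Kahn's algorithm, process smallest node first
Order: [1, 2, 3, 0]


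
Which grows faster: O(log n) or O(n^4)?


logarithmic grows slower than quartic
O(log n) is asymptotically smaller; O(n^4) grows faster


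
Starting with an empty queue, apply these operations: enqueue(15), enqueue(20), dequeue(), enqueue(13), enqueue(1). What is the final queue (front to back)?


enqueue(15) -> [15]
enqueue(20) -> [15, 20]
dequeue() returns 15 -> [20]
enqueue(13) -> [20, 13]
enqueue(1) -> [20, 13, 1]
Final queue (front to back): [20, 13, 1]


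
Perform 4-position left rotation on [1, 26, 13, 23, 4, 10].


Left rotate by 4: [4, 10, 1, 26, 13, 23]


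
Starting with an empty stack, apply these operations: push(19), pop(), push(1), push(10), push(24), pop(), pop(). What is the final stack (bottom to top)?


push(19) -> [19]
pop() returns 19 -> []
push(1) -> [1]
push(10) -> [1, 10]
push(24) -> [1, 10, 24]
pop() returns 24 -> [1, 10]
pop() returns 10 -> [1]
Final stack (bottom to top): [1]


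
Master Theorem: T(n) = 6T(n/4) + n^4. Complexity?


a=6, b=4, c=4. log_4(6)=1.292 < c=4. Case 3: O(n^c) = O(n^4)
Complexity: O(n^4)


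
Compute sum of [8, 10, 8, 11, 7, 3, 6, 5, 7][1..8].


Prefix sums: [0, 8, 18, 26, 37, 44, 47, 53, 58, 65]
Sum[1..8] = prefix[9] - prefix[1] = 65 - 8 = 57


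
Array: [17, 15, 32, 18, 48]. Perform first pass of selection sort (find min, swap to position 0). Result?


After one pass: [15, 17, 32, 18, 48]


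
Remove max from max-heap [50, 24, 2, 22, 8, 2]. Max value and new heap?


Max = 50
Replace root with last, heapify down
Resulting heap: [24, 22, 2, 2, 8]


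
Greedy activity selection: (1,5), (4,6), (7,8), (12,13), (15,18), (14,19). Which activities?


Greedy: pick earliest-ending, then skip overlaps.
Selected (4 activities): [(1, 5), (7, 8), (12, 13), (15, 18)]


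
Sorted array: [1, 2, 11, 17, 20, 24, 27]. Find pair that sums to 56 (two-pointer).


Two pointers: lo=0, hi=6
No pair sums to 56


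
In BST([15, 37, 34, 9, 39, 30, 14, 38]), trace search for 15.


BST root = 15
Search for 15: compare at each node
Path: [15]


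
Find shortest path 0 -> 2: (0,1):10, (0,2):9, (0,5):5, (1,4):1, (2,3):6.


Dijkstra from 0:
Distances: {0: 0, 1: 10, 2: 9, 3: 15, 4: 11, 5: 5}
Shortest distance to 2 = 9, path = [0, 2]


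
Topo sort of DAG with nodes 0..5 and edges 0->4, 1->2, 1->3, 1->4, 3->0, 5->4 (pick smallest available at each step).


Kahn's algorithm, process smallest node first
Order: [1, 2, 3, 0, 5, 4]


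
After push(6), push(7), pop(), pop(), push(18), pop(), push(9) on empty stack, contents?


push(6) -> [6]
push(7) -> [6, 7]
pop() returns 7 -> [6]
pop() returns 6 -> []
push(18) -> [18]
pop() returns 18 -> []
push(9) -> [9]
Final stack (bottom to top): [9]


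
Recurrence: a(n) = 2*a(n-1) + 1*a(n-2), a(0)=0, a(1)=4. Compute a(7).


Build bottom-up:
...a(5)=116, a(6)=280, a(7)=2*280+1*116=676


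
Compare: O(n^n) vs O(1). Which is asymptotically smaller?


constant grows slower than n^n
O(1) is asymptotically smaller; O(n^n) grows faster


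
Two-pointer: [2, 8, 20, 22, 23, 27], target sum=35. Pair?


Two pointers: lo=0, hi=5
Found pair: (8, 27) summing to 35


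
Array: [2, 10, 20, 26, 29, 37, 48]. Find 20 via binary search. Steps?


Search for 20:
[0,6] mid=3 arr[3]=26
[0,2] mid=1 arr[1]=10
[2,2] mid=2 arr[2]=20
Total: 3 comparisons


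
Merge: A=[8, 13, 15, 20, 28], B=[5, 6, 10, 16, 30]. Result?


Compare heads, take smaller each step.
Merged: [5, 6, 8, 10, 13, 15, 16, 20, 28, 30]


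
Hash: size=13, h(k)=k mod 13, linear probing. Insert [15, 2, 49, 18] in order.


Insertions: 15->slot 2; 2->slot 3; 49->slot 10; 18->slot 5
Table: [None, None, 15, 2, None, 18, None, None, None, None, 49, None, None]


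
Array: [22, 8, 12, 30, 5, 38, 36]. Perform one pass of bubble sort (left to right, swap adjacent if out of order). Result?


After one pass: [8, 12, 22, 5, 30, 36, 38]


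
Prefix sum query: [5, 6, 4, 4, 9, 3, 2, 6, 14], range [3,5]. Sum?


Prefix sums: [0, 5, 11, 15, 19, 28, 31, 33, 39, 53]
Sum[3..5] = prefix[6] - prefix[3] = 31 - 15 = 16


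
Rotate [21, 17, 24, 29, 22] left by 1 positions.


Left rotate by 1: [17, 24, 29, 22, 21]


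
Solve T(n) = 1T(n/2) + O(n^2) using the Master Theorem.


a=1, b=2, c=2. log_2(1)=0 < c=2. Case 3: O(n^c) = O(n^2)
Complexity: O(n^2)


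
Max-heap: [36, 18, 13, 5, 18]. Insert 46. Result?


Append 46: [36, 18, 13, 5, 18, 46]
Bubble up: swap idx 5(46) with idx 2(13); swap idx 2(46) with idx 0(36)
Result: [46, 18, 36, 5, 18, 13]


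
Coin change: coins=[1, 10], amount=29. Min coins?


dp[0]=0; dp[i]=1+min(dp[i-c] for c in coins)
...dp[24]=6, dp[25]=7, dp[26]=8, dp[27]=9, dp[28]=10, dp[29]=11
Minimum coins for 29 = 11


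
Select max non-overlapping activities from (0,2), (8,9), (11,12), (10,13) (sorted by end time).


Greedy: pick earliest-ending, then skip overlaps.
Selected (3 activities): [(0, 2), (8, 9), (11, 12)]


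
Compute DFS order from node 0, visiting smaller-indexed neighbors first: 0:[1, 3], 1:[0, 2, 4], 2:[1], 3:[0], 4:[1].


DFS stack-based: start with [0]
Visit order: [0, 1, 2, 4, 3]


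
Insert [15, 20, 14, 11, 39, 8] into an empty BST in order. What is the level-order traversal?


Root = 15; build tree by BST insertion.
Level-Order traversal: [15, 14, 20, 11, 39, 8]


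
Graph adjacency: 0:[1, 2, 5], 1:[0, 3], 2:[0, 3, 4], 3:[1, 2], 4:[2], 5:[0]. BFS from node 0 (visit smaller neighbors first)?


BFS queue: start with [0]
Visit order: [0, 1, 2, 5, 3, 4]


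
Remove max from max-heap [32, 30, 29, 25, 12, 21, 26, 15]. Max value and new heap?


Max = 32
Replace root with last, heapify down
Resulting heap: [30, 25, 29, 15, 12, 21, 26]


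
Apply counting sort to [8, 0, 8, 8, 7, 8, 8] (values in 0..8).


Count array: [1, 0, 0, 0, 0, 0, 0, 1, 5]
Reconstruct: [0, 7, 8, 8, 8, 8, 8]
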